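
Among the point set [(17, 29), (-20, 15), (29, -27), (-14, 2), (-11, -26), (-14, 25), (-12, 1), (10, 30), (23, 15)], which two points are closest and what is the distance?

Computing all pairwise distances among 9 points:

d((17, 29), (-20, 15)) = 39.5601
d((17, 29), (29, -27)) = 57.2713
d((17, 29), (-14, 2)) = 41.1096
d((17, 29), (-11, -26)) = 61.7171
d((17, 29), (-14, 25)) = 31.257
d((17, 29), (-12, 1)) = 40.3113
d((17, 29), (10, 30)) = 7.0711
d((17, 29), (23, 15)) = 15.2315
d((-20, 15), (29, -27)) = 64.5368
d((-20, 15), (-14, 2)) = 14.3178
d((-20, 15), (-11, -26)) = 41.9762
d((-20, 15), (-14, 25)) = 11.6619
d((-20, 15), (-12, 1)) = 16.1245
d((-20, 15), (10, 30)) = 33.541
d((-20, 15), (23, 15)) = 43.0
d((29, -27), (-14, 2)) = 51.8652
d((29, -27), (-11, -26)) = 40.0125
d((29, -27), (-14, 25)) = 67.4759
d((29, -27), (-12, 1)) = 49.6488
d((29, -27), (10, 30)) = 60.0833
d((29, -27), (23, 15)) = 42.4264
d((-14, 2), (-11, -26)) = 28.1603
d((-14, 2), (-14, 25)) = 23.0
d((-14, 2), (-12, 1)) = 2.2361 <-- minimum
d((-14, 2), (10, 30)) = 36.8782
d((-14, 2), (23, 15)) = 39.2173
d((-11, -26), (-14, 25)) = 51.0882
d((-11, -26), (-12, 1)) = 27.0185
d((-11, -26), (10, 30)) = 59.808
d((-11, -26), (23, 15)) = 53.2635
d((-14, 25), (-12, 1)) = 24.0832
d((-14, 25), (10, 30)) = 24.5153
d((-14, 25), (23, 15)) = 38.3275
d((-12, 1), (10, 30)) = 36.4005
d((-12, 1), (23, 15)) = 37.6962
d((10, 30), (23, 15)) = 19.8494

Closest pair: (-14, 2) and (-12, 1) with distance 2.2361

The closest pair is (-14, 2) and (-12, 1) with Euclidean distance 2.2361. For 9 points, brute-force pairwise comparison is shown above. For large n, the divide-and-conquer algorithm (sort by x, recurse on halves, check the dividing strip) achieves O(n log n).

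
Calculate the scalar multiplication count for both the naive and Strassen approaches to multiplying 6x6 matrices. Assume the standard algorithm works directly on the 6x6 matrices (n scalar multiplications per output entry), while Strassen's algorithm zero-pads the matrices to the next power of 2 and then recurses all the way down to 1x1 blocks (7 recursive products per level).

Matrix multiplication for 6x6 matrices:

Strassen's algorithm requires power-of-2 dimensions. Pad 6x6 to 8x8 (next power of 2).

Standard algorithm: 6^3 = 216 multiplications
Strassen's algorithm: 7^(log2(8)) = 7^3 = 343 multiplications
Difference: 216 - 343 = -127 (Strassen uses MORE here due to padding overhead — for small or just-over-power-of-2 n, padding can outweigh the per-level savings)

Standard: 216 multiplications (6^3). Strassen: 343 multiplications (7^3, after padding to 8x8). Strassen reduces 8 recursive multiplications to 7 at each level.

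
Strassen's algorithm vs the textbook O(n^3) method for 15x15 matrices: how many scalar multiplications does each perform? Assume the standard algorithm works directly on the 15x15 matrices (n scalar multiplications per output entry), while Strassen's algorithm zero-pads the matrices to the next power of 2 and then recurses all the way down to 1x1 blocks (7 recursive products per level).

Matrix multiplication for 15x15 matrices:

Strassen's algorithm requires power-of-2 dimensions. Pad 15x15 to 16x16 (next power of 2).

Standard algorithm: 15^3 = 3375 multiplications
Strassen's algorithm: 7^(log2(16)) = 7^4 = 2401 multiplications
Savings: 3375 - 2401 = 974 multiplications

Standard: 3375 multiplications (15^3). Strassen: 2401 multiplications (7^4, after padding to 16x16). Strassen reduces 8 recursive multiplications to 7 at each level.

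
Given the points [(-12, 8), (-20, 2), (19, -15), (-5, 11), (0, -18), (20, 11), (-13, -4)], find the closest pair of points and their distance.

Computing all pairwise distances among 7 points:

d((-12, 8), (-20, 2)) = 10.0
d((-12, 8), (19, -15)) = 38.6005
d((-12, 8), (-5, 11)) = 7.6158 <-- minimum
d((-12, 8), (0, -18)) = 28.6356
d((-12, 8), (20, 11)) = 32.1403
d((-12, 8), (-13, -4)) = 12.0416
d((-20, 2), (19, -15)) = 42.5441
d((-20, 2), (-5, 11)) = 17.4929
d((-20, 2), (0, -18)) = 28.2843
d((-20, 2), (20, 11)) = 41.0
d((-20, 2), (-13, -4)) = 9.2195
d((19, -15), (-5, 11)) = 35.3836
d((19, -15), (0, -18)) = 19.2354
d((19, -15), (20, 11)) = 26.0192
d((19, -15), (-13, -4)) = 33.8378
d((-5, 11), (0, -18)) = 29.4279
d((-5, 11), (20, 11)) = 25.0
d((-5, 11), (-13, -4)) = 17.0
d((0, -18), (20, 11)) = 35.2278
d((0, -18), (-13, -4)) = 19.105
d((20, 11), (-13, -4)) = 36.2491

Closest pair: (-12, 8) and (-5, 11) with distance 7.6158

The closest pair is (-12, 8) and (-5, 11) with Euclidean distance 7.6158. For 7 points, brute-force pairwise comparison is shown above. For large n, the divide-and-conquer algorithm (sort by x, recurse on halves, check the dividing strip) achieves O(n log n).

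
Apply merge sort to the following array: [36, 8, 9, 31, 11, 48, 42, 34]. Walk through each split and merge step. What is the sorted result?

Merge sort trace:

Split: [36, 8, 9, 31, 11, 48, 42, 34] -> [36, 8, 9, 31] and [11, 48, 42, 34]
  Split: [36, 8, 9, 31] -> [36, 8] and [9, 31]
    Split: [36, 8] -> [36] and [8]
    Merge: [36] + [8] -> [8, 36]
    Split: [9, 31] -> [9] and [31]
    Merge: [9] + [31] -> [9, 31]
  Merge: [8, 36] + [9, 31] -> [8, 9, 31, 36]
  Split: [11, 48, 42, 34] -> [11, 48] and [42, 34]
    Split: [11, 48] -> [11] and [48]
    Merge: [11] + [48] -> [11, 48]
    Split: [42, 34] -> [42] and [34]
    Merge: [42] + [34] -> [34, 42]
  Merge: [11, 48] + [34, 42] -> [11, 34, 42, 48]
Merge: [8, 9, 31, 36] + [11, 34, 42, 48] -> [8, 9, 11, 31, 34, 36, 42, 48]

Final sorted array: [8, 9, 11, 31, 34, 36, 42, 48]

The merge sort proceeds by recursively splitting the array and merging sorted halves.
After all merges, the sorted array is [8, 9, 11, 31, 34, 36, 42, 48].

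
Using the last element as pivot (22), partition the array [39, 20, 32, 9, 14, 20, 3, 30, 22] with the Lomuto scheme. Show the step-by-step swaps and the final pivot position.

Lomuto partition with pivot = 22:

Initial array: [39, 20, 32, 9, 14, 20, 3, 30, 22]

arr[0]=39 > 22: no swap
arr[1]=20 <= 22: swap with position 0, array becomes [20, 39, 32, 9, 14, 20, 3, 30, 22]
arr[2]=32 > 22: no swap
arr[3]=9 <= 22: swap with position 1, array becomes [20, 9, 32, 39, 14, 20, 3, 30, 22]
arr[4]=14 <= 22: swap with position 2, array becomes [20, 9, 14, 39, 32, 20, 3, 30, 22]
arr[5]=20 <= 22: swap with position 3, array becomes [20, 9, 14, 20, 32, 39, 3, 30, 22]
arr[6]=3 <= 22: swap with position 4, array becomes [20, 9, 14, 20, 3, 39, 32, 30, 22]
arr[7]=30 > 22: no swap

Place pivot at position 5: [20, 9, 14, 20, 3, 22, 32, 30, 39]
Pivot position: 5

After partitioning with pivot 22, the array becomes [20, 9, 14, 20, 3, 22, 32, 30, 39]. The pivot is placed at index 5. All elements to the left of the pivot are <= 22, and all elements to the right are > 22.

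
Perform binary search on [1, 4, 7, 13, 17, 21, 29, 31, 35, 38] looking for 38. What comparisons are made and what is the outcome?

Binary search for 38 in [1, 4, 7, 13, 17, 21, 29, 31, 35, 38]:

lo=0, hi=9, mid=4, arr[mid]=17 -> 17 < 38, search right half
lo=5, hi=9, mid=7, arr[mid]=31 -> 31 < 38, search right half
lo=8, hi=9, mid=8, arr[mid]=35 -> 35 < 38, search right half
lo=9, hi=9, mid=9, arr[mid]=38 -> Found target at index 9!

Binary search finds 38 at index 9 after 4 comparisons. The search repeatedly halves the search space by comparing with the middle element.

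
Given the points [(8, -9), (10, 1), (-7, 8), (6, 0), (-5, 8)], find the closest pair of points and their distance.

Computing all pairwise distances among 5 points:

d((8, -9), (10, 1)) = 10.198
d((8, -9), (-7, 8)) = 22.6716
d((8, -9), (6, 0)) = 9.2195
d((8, -9), (-5, 8)) = 21.4009
d((10, 1), (-7, 8)) = 18.3848
d((10, 1), (6, 0)) = 4.1231
d((10, 1), (-5, 8)) = 16.5529
d((-7, 8), (6, 0)) = 15.2643
d((-7, 8), (-5, 8)) = 2.0 <-- minimum
d((6, 0), (-5, 8)) = 13.6015

Closest pair: (-7, 8) and (-5, 8) with distance 2.0

The closest pair is (-7, 8) and (-5, 8) with Euclidean distance 2.0. For 5 points, brute-force pairwise comparison is shown above. For large n, the divide-and-conquer algorithm (sort by x, recurse on halves, check the dividing strip) achieves O(n log n).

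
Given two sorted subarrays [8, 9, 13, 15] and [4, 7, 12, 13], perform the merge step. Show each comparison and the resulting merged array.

Merging process:

Compare 8 vs 4: take 4 from right. Merged: [4]
Compare 8 vs 7: take 7 from right. Merged: [4, 7]
Compare 8 vs 12: take 8 from left. Merged: [4, 7, 8]
Compare 9 vs 12: take 9 from left. Merged: [4, 7, 8, 9]
Compare 13 vs 12: take 12 from right. Merged: [4, 7, 8, 9, 12]
Compare 13 vs 13: take 13 from left. Merged: [4, 7, 8, 9, 12, 13]
Compare 15 vs 13: take 13 from right. Merged: [4, 7, 8, 9, 12, 13, 13]
Append remaining from left: [15]. Merged: [4, 7, 8, 9, 12, 13, 13, 15]

Final merged array: [4, 7, 8, 9, 12, 13, 13, 15]
Total comparisons: 7

The merged array is [4, 7, 8, 9, 12, 13, 13, 15], requiring 7 comparisons. The merge step runs in O(n) time where n is the total number of elements.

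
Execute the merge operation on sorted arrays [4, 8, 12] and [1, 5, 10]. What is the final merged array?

Merging process:

Compare 4 vs 1: take 1 from right. Merged: [1]
Compare 4 vs 5: take 4 from left. Merged: [1, 4]
Compare 8 vs 5: take 5 from right. Merged: [1, 4, 5]
Compare 8 vs 10: take 8 from left. Merged: [1, 4, 5, 8]
Compare 12 vs 10: take 10 from right. Merged: [1, 4, 5, 8, 10]
Append remaining from left: [12]. Merged: [1, 4, 5, 8, 10, 12]

Final merged array: [1, 4, 5, 8, 10, 12]
Total comparisons: 5

The merged array is [1, 4, 5, 8, 10, 12], requiring 5 comparisons. The merge step runs in O(n) time where n is the total number of elements.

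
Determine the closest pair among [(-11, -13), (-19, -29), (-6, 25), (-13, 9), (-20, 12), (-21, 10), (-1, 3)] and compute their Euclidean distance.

Computing all pairwise distances among 7 points:

d((-11, -13), (-19, -29)) = 17.8885
d((-11, -13), (-6, 25)) = 38.3275
d((-11, -13), (-13, 9)) = 22.0907
d((-11, -13), (-20, 12)) = 26.5707
d((-11, -13), (-21, 10)) = 25.0799
d((-11, -13), (-1, 3)) = 18.868
d((-19, -29), (-6, 25)) = 55.5428
d((-19, -29), (-13, 9)) = 38.4708
d((-19, -29), (-20, 12)) = 41.0122
d((-19, -29), (-21, 10)) = 39.0512
d((-19, -29), (-1, 3)) = 36.7151
d((-6, 25), (-13, 9)) = 17.4642
d((-6, 25), (-20, 12)) = 19.105
d((-6, 25), (-21, 10)) = 21.2132
d((-6, 25), (-1, 3)) = 22.561
d((-13, 9), (-20, 12)) = 7.6158
d((-13, 9), (-21, 10)) = 8.0623
d((-13, 9), (-1, 3)) = 13.4164
d((-20, 12), (-21, 10)) = 2.2361 <-- minimum
d((-20, 12), (-1, 3)) = 21.0238
d((-21, 10), (-1, 3)) = 21.1896

Closest pair: (-20, 12) and (-21, 10) with distance 2.2361

The closest pair is (-20, 12) and (-21, 10) with Euclidean distance 2.2361. For 7 points, brute-force pairwise comparison is shown above. For large n, the divide-and-conquer algorithm (sort by x, recurse on halves, check the dividing strip) achieves O(n log n).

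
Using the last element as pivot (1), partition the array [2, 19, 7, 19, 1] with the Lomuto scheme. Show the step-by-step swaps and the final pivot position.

Lomuto partition with pivot = 1:

Initial array: [2, 19, 7, 19, 1]

arr[0]=2 > 1: no swap
arr[1]=19 > 1: no swap
arr[2]=7 > 1: no swap
arr[3]=19 > 1: no swap

Place pivot at position 0: [1, 19, 7, 19, 2]
Pivot position: 0

After partitioning with pivot 1, the array becomes [1, 19, 7, 19, 2]. The pivot is placed at index 0. All elements to the left of the pivot are <= 1, and all elements to the right are > 1.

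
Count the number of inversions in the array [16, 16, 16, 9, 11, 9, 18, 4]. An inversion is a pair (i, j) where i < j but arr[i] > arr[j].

Finding inversions in [16, 16, 16, 9, 11, 9, 18, 4]:

(0, 3): arr[0]=16 > arr[3]=9
(0, 4): arr[0]=16 > arr[4]=11
(0, 5): arr[0]=16 > arr[5]=9
(0, 7): arr[0]=16 > arr[7]=4
(1, 3): arr[1]=16 > arr[3]=9
(1, 4): arr[1]=16 > arr[4]=11
(1, 5): arr[1]=16 > arr[5]=9
(1, 7): arr[1]=16 > arr[7]=4
(2, 3): arr[2]=16 > arr[3]=9
(2, 4): arr[2]=16 > arr[4]=11
(2, 5): arr[2]=16 > arr[5]=9
(2, 7): arr[2]=16 > arr[7]=4
(3, 7): arr[3]=9 > arr[7]=4
(4, 5): arr[4]=11 > arr[5]=9
(4, 7): arr[4]=11 > arr[7]=4
(5, 7): arr[5]=9 > arr[7]=4
(6, 7): arr[6]=18 > arr[7]=4

Total inversions: 17

The array has 17 inversion(s): (0,3), (0,4), (0,5), (0,7), (1,3), (1,4), (1,5), (1,7), (2,3), (2,4), (2,5), (2,7), (3,7), (4,5), (4,7), (5,7), (6,7). Each pair (i,j) satisfies i < j and arr[i] > arr[j].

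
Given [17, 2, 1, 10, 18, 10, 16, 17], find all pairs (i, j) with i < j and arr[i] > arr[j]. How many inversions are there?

Finding inversions in [17, 2, 1, 10, 18, 10, 16, 17]:

(0, 1): arr[0]=17 > arr[1]=2
(0, 2): arr[0]=17 > arr[2]=1
(0, 3): arr[0]=17 > arr[3]=10
(0, 5): arr[0]=17 > arr[5]=10
(0, 6): arr[0]=17 > arr[6]=16
(1, 2): arr[1]=2 > arr[2]=1
(4, 5): arr[4]=18 > arr[5]=10
(4, 6): arr[4]=18 > arr[6]=16
(4, 7): arr[4]=18 > arr[7]=17

Total inversions: 9

The array has 9 inversion(s): (0,1), (0,2), (0,3), (0,5), (0,6), (1,2), (4,5), (4,6), (4,7). Each pair (i,j) satisfies i < j and arr[i] > arr[j].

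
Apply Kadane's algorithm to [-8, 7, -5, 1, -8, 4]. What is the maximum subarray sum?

Using Kadane's algorithm on [-8, 7, -5, 1, -8, 4]:

Scanning through the array:
Position 1 (value 7): max_ending_here = 7, max_so_far = 7
Position 2 (value -5): max_ending_here = 2, max_so_far = 7
Position 3 (value 1): max_ending_here = 3, max_so_far = 7
Position 4 (value -8): max_ending_here = -5, max_so_far = 7
Position 5 (value 4): max_ending_here = 4, max_so_far = 7

Maximum subarray: [7]
Maximum sum: 7

The maximum subarray is [7] with sum 7. This subarray runs from index 1 to index 1.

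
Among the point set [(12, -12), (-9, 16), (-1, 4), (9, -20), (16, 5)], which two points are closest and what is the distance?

Computing all pairwise distances among 5 points:

d((12, -12), (-9, 16)) = 35.0
d((12, -12), (-1, 4)) = 20.6155
d((12, -12), (9, -20)) = 8.544 <-- minimum
d((12, -12), (16, 5)) = 17.4642
d((-9, 16), (-1, 4)) = 14.4222
d((-9, 16), (9, -20)) = 40.2492
d((-9, 16), (16, 5)) = 27.313
d((-1, 4), (9, -20)) = 26.0
d((-1, 4), (16, 5)) = 17.0294
d((9, -20), (16, 5)) = 25.9615

Closest pair: (12, -12) and (9, -20) with distance 8.544

The closest pair is (12, -12) and (9, -20) with Euclidean distance 8.544. For 5 points, brute-force pairwise comparison is shown above. For large n, the divide-and-conquer algorithm (sort by x, recurse on halves, check the dividing strip) achieves O(n log n).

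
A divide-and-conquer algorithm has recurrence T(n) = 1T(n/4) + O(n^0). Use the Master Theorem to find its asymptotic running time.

Master Theorem for T(n) = 1T(n/4) + O(n^0):

a = 1, b = 4, c = 0
log_b(a) = log_4(1) = 0.0000

Case 2: c = 0 = log_4(1) = 0.0000
T(n) = O(n^0 log n) = O(log n)

For T(n) = 1T(n/4) + O(n^0): log_4(1) = 0.0000. This is Case 2 of the Master Theorem (c = log_b(a), equal work at all levels), giving O(log n).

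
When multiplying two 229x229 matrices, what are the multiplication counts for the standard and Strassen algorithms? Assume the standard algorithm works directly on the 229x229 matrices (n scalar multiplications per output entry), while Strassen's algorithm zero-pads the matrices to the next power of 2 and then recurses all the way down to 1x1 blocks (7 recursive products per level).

Matrix multiplication for 229x229 matrices:

Strassen's algorithm requires power-of-2 dimensions. Pad 229x229 to 256x256 (next power of 2).

Standard algorithm: 229^3 = 12008989 multiplications
Strassen's algorithm: 7^(log2(256)) = 7^8 = 5764801 multiplications
Savings: 12008989 - 5764801 = 6244188 multiplications

Standard: 12008989 multiplications (229^3). Strassen: 5764801 multiplications (7^8, after padding to 256x256). Strassen reduces 8 recursive multiplications to 7 at each level.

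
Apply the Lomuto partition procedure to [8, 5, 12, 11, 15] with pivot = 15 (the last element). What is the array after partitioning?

Lomuto partition with pivot = 15:

Initial array: [8, 5, 12, 11, 15]

arr[0]=8 <= 15: swap with position 0, array becomes [8, 5, 12, 11, 15]
arr[1]=5 <= 15: swap with position 1, array becomes [8, 5, 12, 11, 15]
arr[2]=12 <= 15: swap with position 2, array becomes [8, 5, 12, 11, 15]
arr[3]=11 <= 15: swap with position 3, array becomes [8, 5, 12, 11, 15]

Place pivot at position 4: [8, 5, 12, 11, 15]
Pivot position: 4

After partitioning with pivot 15, the array becomes [8, 5, 12, 11, 15]. The pivot is placed at index 4. All elements to the left of the pivot are <= 15, and all elements to the right are > 15.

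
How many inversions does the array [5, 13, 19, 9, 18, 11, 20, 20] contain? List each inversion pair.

Finding inversions in [5, 13, 19, 9, 18, 11, 20, 20]:

(1, 3): arr[1]=13 > arr[3]=9
(1, 5): arr[1]=13 > arr[5]=11
(2, 3): arr[2]=19 > arr[3]=9
(2, 4): arr[2]=19 > arr[4]=18
(2, 5): arr[2]=19 > arr[5]=11
(4, 5): arr[4]=18 > arr[5]=11

Total inversions: 6

The array has 6 inversion(s): (1,3), (1,5), (2,3), (2,4), (2,5), (4,5). Each pair (i,j) satisfies i < j and arr[i] > arr[j].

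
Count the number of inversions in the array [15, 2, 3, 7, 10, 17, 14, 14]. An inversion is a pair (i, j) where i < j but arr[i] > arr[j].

Finding inversions in [15, 2, 3, 7, 10, 17, 14, 14]:

(0, 1): arr[0]=15 > arr[1]=2
(0, 2): arr[0]=15 > arr[2]=3
(0, 3): arr[0]=15 > arr[3]=7
(0, 4): arr[0]=15 > arr[4]=10
(0, 6): arr[0]=15 > arr[6]=14
(0, 7): arr[0]=15 > arr[7]=14
(5, 6): arr[5]=17 > arr[6]=14
(5, 7): arr[5]=17 > arr[7]=14

Total inversions: 8

The array has 8 inversion(s): (0,1), (0,2), (0,3), (0,4), (0,6), (0,7), (5,6), (5,7). Each pair (i,j) satisfies i < j and arr[i] > arr[j].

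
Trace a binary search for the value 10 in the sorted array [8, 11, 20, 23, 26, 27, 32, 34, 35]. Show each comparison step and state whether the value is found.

Binary search for 10 in [8, 11, 20, 23, 26, 27, 32, 34, 35]:

lo=0, hi=8, mid=4, arr[mid]=26 -> 26 > 10, search left half
lo=0, hi=3, mid=1, arr[mid]=11 -> 11 > 10, search left half
lo=0, hi=0, mid=0, arr[mid]=8 -> 8 < 10, search right half
lo=1 > hi=0, target 10 not found

Binary search determines that 10 is not in the array after 3 comparisons. The search space was exhausted without finding the target.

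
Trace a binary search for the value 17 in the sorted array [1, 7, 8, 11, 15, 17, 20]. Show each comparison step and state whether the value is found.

Binary search for 17 in [1, 7, 8, 11, 15, 17, 20]:

lo=0, hi=6, mid=3, arr[mid]=11 -> 11 < 17, search right half
lo=4, hi=6, mid=5, arr[mid]=17 -> Found target at index 5!

Binary search finds 17 at index 5 after 2 comparisons. The search repeatedly halves the search space by comparing with the middle element.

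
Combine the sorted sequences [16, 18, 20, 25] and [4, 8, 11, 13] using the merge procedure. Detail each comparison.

Merging process:

Compare 16 vs 4: take 4 from right. Merged: [4]
Compare 16 vs 8: take 8 from right. Merged: [4, 8]
Compare 16 vs 11: take 11 from right. Merged: [4, 8, 11]
Compare 16 vs 13: take 13 from right. Merged: [4, 8, 11, 13]
Append remaining from left: [16, 18, 20, 25]. Merged: [4, 8, 11, 13, 16, 18, 20, 25]

Final merged array: [4, 8, 11, 13, 16, 18, 20, 25]
Total comparisons: 4

The merged array is [4, 8, 11, 13, 16, 18, 20, 25], requiring 4 comparisons. The merge step runs in O(n) time where n is the total number of elements.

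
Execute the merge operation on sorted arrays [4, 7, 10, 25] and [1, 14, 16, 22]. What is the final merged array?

Merging process:

Compare 4 vs 1: take 1 from right. Merged: [1]
Compare 4 vs 14: take 4 from left. Merged: [1, 4]
Compare 7 vs 14: take 7 from left. Merged: [1, 4, 7]
Compare 10 vs 14: take 10 from left. Merged: [1, 4, 7, 10]
Compare 25 vs 14: take 14 from right. Merged: [1, 4, 7, 10, 14]
Compare 25 vs 16: take 16 from right. Merged: [1, 4, 7, 10, 14, 16]
Compare 25 vs 22: take 22 from right. Merged: [1, 4, 7, 10, 14, 16, 22]
Append remaining from left: [25]. Merged: [1, 4, 7, 10, 14, 16, 22, 25]

Final merged array: [1, 4, 7, 10, 14, 16, 22, 25]
Total comparisons: 7

The merged array is [1, 4, 7, 10, 14, 16, 22, 25], requiring 7 comparisons. The merge step runs in O(n) time where n is the total number of elements.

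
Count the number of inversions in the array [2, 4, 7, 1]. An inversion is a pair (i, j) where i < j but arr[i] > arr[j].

Finding inversions in [2, 4, 7, 1]:

(0, 3): arr[0]=2 > arr[3]=1
(1, 3): arr[1]=4 > arr[3]=1
(2, 3): arr[2]=7 > arr[3]=1

Total inversions: 3

The array has 3 inversion(s): (0,3), (1,3), (2,3). Each pair (i,j) satisfies i < j and arr[i] > arr[j].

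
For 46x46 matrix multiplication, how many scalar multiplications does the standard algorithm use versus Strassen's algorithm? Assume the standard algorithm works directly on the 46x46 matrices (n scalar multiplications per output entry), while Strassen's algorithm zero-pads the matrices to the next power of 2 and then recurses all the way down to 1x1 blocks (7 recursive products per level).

Matrix multiplication for 46x46 matrices:

Strassen's algorithm requires power-of-2 dimensions. Pad 46x46 to 64x64 (next power of 2).

Standard algorithm: 46^3 = 97336 multiplications
Strassen's algorithm: 7^(log2(64)) = 7^6 = 117649 multiplications
Difference: 97336 - 117649 = -20313 (Strassen uses MORE here due to padding overhead — for small or just-over-power-of-2 n, padding can outweigh the per-level savings)

Standard: 97336 multiplications (46^3). Strassen: 117649 multiplications (7^6, after padding to 64x64). Strassen reduces 8 recursive multiplications to 7 at each level.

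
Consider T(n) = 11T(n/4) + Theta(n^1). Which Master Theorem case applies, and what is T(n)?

Master Theorem for T(n) = 11T(n/4) + O(n^1):

a = 11, b = 4, c = 1
log_b(a) = log_4(11) = 1.7297

Case 1: c = 1 < log_4(11) = 1.7297
T(n) = O(n^(log_4 11))

For T(n) = 11T(n/4) + O(n^1): log_4(11) = 1.7297. This is Case 1 of the Master Theorem (c < log_b(a), work dominated by leaves), giving O(n^(log_4 11)).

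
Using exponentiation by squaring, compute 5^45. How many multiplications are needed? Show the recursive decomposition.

Computing 5^45 by squaring (build up from 5^1; each line after the first costs one multiplication):

5^1 = 5
5^2 = (5^1)^2 = 5^2 = 25
5^4 = (5^2)^2 = 25^2 = 625
5^5 = 5 * 5^4 = 5 * 625 = 3125
5^10 = (5^5)^2 = 3125^2 = 9765625
5^11 = 5 * 5^10 = 5 * 9765625 = 48828125
5^22 = (5^11)^2 = 48828125^2 = 2384185791015625
5^44 = (5^22)^2 = 2384185791015625^2 = 5684341886080801486968994140625
5^45 = 5 * 5^44 = 5 * 5684341886080801486968994140625 = 28421709430404007434844970703125

Result: 28421709430404007434844970703125
Multiplications needed: 8 (8 lines after 5^1)

5^45 = 28421709430404007434844970703125. Using exponentiation by squaring, this requires 8 multiplications. The key idea: if the exponent is even, square the half-power; if odd, multiply by the base once.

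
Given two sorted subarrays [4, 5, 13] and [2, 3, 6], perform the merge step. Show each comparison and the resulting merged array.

Merging process:

Compare 4 vs 2: take 2 from right. Merged: [2]
Compare 4 vs 3: take 3 from right. Merged: [2, 3]
Compare 4 vs 6: take 4 from left. Merged: [2, 3, 4]
Compare 5 vs 6: take 5 from left. Merged: [2, 3, 4, 5]
Compare 13 vs 6: take 6 from right. Merged: [2, 3, 4, 5, 6]
Append remaining from left: [13]. Merged: [2, 3, 4, 5, 6, 13]

Final merged array: [2, 3, 4, 5, 6, 13]
Total comparisons: 5

The merged array is [2, 3, 4, 5, 6, 13], requiring 5 comparisons. The merge step runs in O(n) time where n is the total number of elements.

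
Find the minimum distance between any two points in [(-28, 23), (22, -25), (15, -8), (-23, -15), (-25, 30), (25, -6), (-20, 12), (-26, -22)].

Computing all pairwise distances among 8 points:

d((-28, 23), (22, -25)) = 69.3109
d((-28, 23), (15, -8)) = 53.0094
d((-28, 23), (-23, -15)) = 38.3275
d((-28, 23), (-25, 30)) = 7.6158 <-- minimum
d((-28, 23), (25, -6)) = 60.4152
d((-28, 23), (-20, 12)) = 13.6015
d((-28, 23), (-26, -22)) = 45.0444
d((22, -25), (15, -8)) = 18.3848
d((22, -25), (-23, -15)) = 46.0977
d((22, -25), (-25, 30)) = 72.3464
d((22, -25), (25, -6)) = 19.2354
d((22, -25), (-20, 12)) = 55.9732
d((22, -25), (-26, -22)) = 48.0937
d((15, -8), (-23, -15)) = 38.6394
d((15, -8), (-25, 30)) = 55.1725
d((15, -8), (25, -6)) = 10.198
d((15, -8), (-20, 12)) = 40.3113
d((15, -8), (-26, -22)) = 43.3244
d((-23, -15), (-25, 30)) = 45.0444
d((-23, -15), (25, -6)) = 48.8365
d((-23, -15), (-20, 12)) = 27.1662
d((-23, -15), (-26, -22)) = 7.6158 <-- minimum
d((-25, 30), (25, -6)) = 61.6117
d((-25, 30), (-20, 12)) = 18.6815
d((-25, 30), (-26, -22)) = 52.0096
d((25, -6), (-20, 12)) = 48.4665
d((25, -6), (-26, -22)) = 53.4509
d((-20, 12), (-26, -22)) = 34.5254

Minimum distance: 7.6158 (tie among 2 pairs: (-28, 23) and (-25, 30); (-23, -15) and (-26, -22))

The minimum Euclidean distance is 7.6158. There is a tie: 2 pairs achieve this minimum — (-28, 23) and (-25, 30); (-23, -15) and (-26, -22). Any of these is a valid closest pair. For 8 points, brute-force pairwise comparison is shown above. For large n, the divide-and-conquer algorithm (sort by x, recurse on halves, check the dividing strip) achieves O(n log n).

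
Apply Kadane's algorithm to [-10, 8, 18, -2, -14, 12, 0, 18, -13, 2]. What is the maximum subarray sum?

Using Kadane's algorithm on [-10, 8, 18, -2, -14, 12, 0, 18, -13, 2]:

Scanning through the array:
Position 1 (value 8): max_ending_here = 8, max_so_far = 8
Position 2 (value 18): max_ending_here = 26, max_so_far = 26
Position 3 (value -2): max_ending_here = 24, max_so_far = 26
Position 4 (value -14): max_ending_here = 10, max_so_far = 26
Position 5 (value 12): max_ending_here = 22, max_so_far = 26
Position 6 (value 0): max_ending_here = 22, max_so_far = 26
Position 7 (value 18): max_ending_here = 40, max_so_far = 40
Position 8 (value -13): max_ending_here = 27, max_so_far = 40
Position 9 (value 2): max_ending_here = 29, max_so_far = 40

Maximum subarray: [8, 18, -2, -14, 12, 0, 18]
Maximum sum: 40

The maximum subarray is [8, 18, -2, -14, 12, 0, 18] with sum 40. This subarray runs from index 1 to index 7.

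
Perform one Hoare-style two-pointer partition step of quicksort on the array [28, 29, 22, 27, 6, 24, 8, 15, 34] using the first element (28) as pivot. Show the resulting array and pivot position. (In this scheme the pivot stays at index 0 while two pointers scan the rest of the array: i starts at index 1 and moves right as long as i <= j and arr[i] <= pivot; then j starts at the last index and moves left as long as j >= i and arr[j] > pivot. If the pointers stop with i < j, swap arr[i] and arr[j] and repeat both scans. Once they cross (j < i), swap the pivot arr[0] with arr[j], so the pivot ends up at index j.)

Hoare-style two-pointer partition with pivot = 28:

Initial array: [28, 29, 22, 27, 6, 24, 8, 15, 34]

Pointers start at i = 1, j = 8.
i stops at index 1 (arr[1]=29 > 28), j stops at index 7 (arr[7]=15 <= 28): swap arr[1] and arr[7], array becomes [28, 15, 22, 27, 6, 24, 8, 29, 34]
i ends at 7, j ends at 6: the pointers have crossed (j < i), so scanning stops.

Swap pivot arr[0] with arr[6] to place pivot at position 6: [8, 15, 22, 27, 6, 24, 28, 29, 34]
Pivot position: 6

After partitioning with pivot 28, the array becomes [8, 15, 22, 27, 6, 24, 28, 29, 34]. The pivot is placed at index 6. All elements to the left of the pivot are <= 28, and all elements to the right are > 28.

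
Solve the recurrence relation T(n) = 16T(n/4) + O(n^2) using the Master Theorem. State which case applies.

Master Theorem for T(n) = 16T(n/4) + O(n^2):

a = 16, b = 4, c = 2
log_b(a) = log_4(16) = 2.0000

Case 2: c = 2 = log_4(16) = 2.0000
T(n) = O(n^2 log n) = O(n^2 log n)

For T(n) = 16T(n/4) + O(n^2): log_4(16) = 2.0000. This is Case 2 of the Master Theorem (c = log_b(a), equal work at all levels), giving O(n^2 log n).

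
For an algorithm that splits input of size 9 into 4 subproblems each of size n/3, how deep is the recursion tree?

For divide and conquer with division factor 3:

Problem sizes at each level:
Level 0: 9
Level 1: 3
Level 2: 1

The root is level 0 and the size-1 base case is level 2 (the tree spans levels 0 through 2, i.e. 3 levels counting the root), so the depth is the number of divisions: log_3(9) = 2

The recursion tree depth is log_3(9) = 2. At each level, the problem size is divided by 3, so it takes 2 divisions to reduce to a base case of size 1. The algorithm makes 4 recursive calls at each level.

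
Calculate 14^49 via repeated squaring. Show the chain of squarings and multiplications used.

Computing 14^49 by squaring (build up from 14^1; each line after the first costs one multiplication):

14^1 = 14
14^2 = (14^1)^2 = 14^2 = 196
14^3 = 14 * 14^2 = 14 * 196 = 2744
14^6 = (14^3)^2 = 2744^2 = 7529536
14^12 = (14^6)^2 = 7529536^2 = 56693912375296
14^24 = (14^12)^2 = 56693912375296^2 = 3214199700417740936751087616
14^48 = (14^24)^2 = 3214199700417740936751087616^2 = 10331079714165495587340637070279506584015829758908563456
14^49 = 14 * 14^48 = 14 * 10331079714165495587340637070279506584015829758908563456 = 144635115998316938222768918983913092176221616624719888384

Result: 144635115998316938222768918983913092176221616624719888384
Multiplications needed: 7 (7 lines after 14^1)

14^49 = 144635115998316938222768918983913092176221616624719888384. Using exponentiation by squaring, this requires 7 multiplications. The key idea: if the exponent is even, square the half-power; if odd, multiply by the base once.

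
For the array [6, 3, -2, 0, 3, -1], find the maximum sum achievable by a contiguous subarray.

Using Kadane's algorithm on [6, 3, -2, 0, 3, -1]:

Scanning through the array:
Position 1 (value 3): max_ending_here = 9, max_so_far = 9
Position 2 (value -2): max_ending_here = 7, max_so_far = 9
Position 3 (value 0): max_ending_here = 7, max_so_far = 9
Position 4 (value 3): max_ending_here = 10, max_so_far = 10
Position 5 (value -1): max_ending_here = 9, max_so_far = 10

Maximum subarray: [6, 3, -2, 0, 3]
Maximum sum: 10

The maximum subarray is [6, 3, -2, 0, 3] with sum 10. This subarray runs from index 0 to index 4.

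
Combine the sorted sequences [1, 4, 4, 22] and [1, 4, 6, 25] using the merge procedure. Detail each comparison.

Merging process:

Compare 1 vs 1: take 1 from left. Merged: [1]
Compare 4 vs 1: take 1 from right. Merged: [1, 1]
Compare 4 vs 4: take 4 from left. Merged: [1, 1, 4]
Compare 4 vs 4: take 4 from left. Merged: [1, 1, 4, 4]
Compare 22 vs 4: take 4 from right. Merged: [1, 1, 4, 4, 4]
Compare 22 vs 6: take 6 from right. Merged: [1, 1, 4, 4, 4, 6]
Compare 22 vs 25: take 22 from left. Merged: [1, 1, 4, 4, 4, 6, 22]
Append remaining from right: [25]. Merged: [1, 1, 4, 4, 4, 6, 22, 25]

Final merged array: [1, 1, 4, 4, 4, 6, 22, 25]
Total comparisons: 7

The merged array is [1, 1, 4, 4, 4, 6, 22, 25], requiring 7 comparisons. The merge step runs in O(n) time where n is the total number of elements.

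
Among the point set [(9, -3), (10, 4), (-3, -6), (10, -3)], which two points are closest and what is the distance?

Computing all pairwise distances among 4 points:

d((9, -3), (10, 4)) = 7.0711
d((9, -3), (-3, -6)) = 12.3693
d((9, -3), (10, -3)) = 1.0 <-- minimum
d((10, 4), (-3, -6)) = 16.4012
d((10, 4), (10, -3)) = 7.0
d((-3, -6), (10, -3)) = 13.3417

Closest pair: (9, -3) and (10, -3) with distance 1.0

The closest pair is (9, -3) and (10, -3) with Euclidean distance 1.0. For 4 points, brute-force pairwise comparison is shown above. For large n, the divide-and-conquer algorithm (sort by x, recurse on halves, check the dividing strip) achieves O(n log n).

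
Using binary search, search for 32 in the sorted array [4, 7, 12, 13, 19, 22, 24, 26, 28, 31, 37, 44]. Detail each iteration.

Binary search for 32 in [4, 7, 12, 13, 19, 22, 24, 26, 28, 31, 37, 44]:

lo=0, hi=11, mid=5, arr[mid]=22 -> 22 < 32, search right half
lo=6, hi=11, mid=8, arr[mid]=28 -> 28 < 32, search right half
lo=9, hi=11, mid=10, arr[mid]=37 -> 37 > 32, search left half
lo=9, hi=9, mid=9, arr[mid]=31 -> 31 < 32, search right half
lo=10 > hi=9, target 32 not found

Binary search determines that 32 is not in the array after 4 comparisons. The search space was exhausted without finding the target.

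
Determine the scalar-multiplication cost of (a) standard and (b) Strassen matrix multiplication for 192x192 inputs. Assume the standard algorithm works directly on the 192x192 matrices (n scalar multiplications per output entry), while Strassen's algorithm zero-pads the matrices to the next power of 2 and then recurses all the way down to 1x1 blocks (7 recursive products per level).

Matrix multiplication for 192x192 matrices:

Strassen's algorithm requires power-of-2 dimensions. Pad 192x192 to 256x256 (next power of 2).

Standard algorithm: 192^3 = 7077888 multiplications
Strassen's algorithm: 7^(log2(256)) = 7^8 = 5764801 multiplications
Savings: 7077888 - 5764801 = 1313087 multiplications

Standard: 7077888 multiplications (192^3). Strassen: 5764801 multiplications (7^8, after padding to 256x256). Strassen reduces 8 recursive multiplications to 7 at each level.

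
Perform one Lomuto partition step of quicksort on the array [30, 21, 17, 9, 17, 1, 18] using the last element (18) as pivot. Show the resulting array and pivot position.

Lomuto partition with pivot = 18:

Initial array: [30, 21, 17, 9, 17, 1, 18]

arr[0]=30 > 18: no swap
arr[1]=21 > 18: no swap
arr[2]=17 <= 18: swap with position 0, array becomes [17, 21, 30, 9, 17, 1, 18]
arr[3]=9 <= 18: swap with position 1, array becomes [17, 9, 30, 21, 17, 1, 18]
arr[4]=17 <= 18: swap with position 2, array becomes [17, 9, 17, 21, 30, 1, 18]
arr[5]=1 <= 18: swap with position 3, array becomes [17, 9, 17, 1, 30, 21, 18]

Place pivot at position 4: [17, 9, 17, 1, 18, 21, 30]
Pivot position: 4

After partitioning with pivot 18, the array becomes [17, 9, 17, 1, 18, 21, 30]. The pivot is placed at index 4. All elements to the left of the pivot are <= 18, and all elements to the right are > 18.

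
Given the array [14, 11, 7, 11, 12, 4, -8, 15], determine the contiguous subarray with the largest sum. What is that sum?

Using Kadane's algorithm on [14, 11, 7, 11, 12, 4, -8, 15]:

Scanning through the array:
Position 1 (value 11): max_ending_here = 25, max_so_far = 25
Position 2 (value 7): max_ending_here = 32, max_so_far = 32
Position 3 (value 11): max_ending_here = 43, max_so_far = 43
Position 4 (value 12): max_ending_here = 55, max_so_far = 55
Position 5 (value 4): max_ending_here = 59, max_so_far = 59
Position 6 (value -8): max_ending_here = 51, max_so_far = 59
Position 7 (value 15): max_ending_here = 66, max_so_far = 66

Maximum subarray: [14, 11, 7, 11, 12, 4, -8, 15]
Maximum sum: 66

The maximum subarray is [14, 11, 7, 11, 12, 4, -8, 15] with sum 66. This subarray runs from index 0 to index 7.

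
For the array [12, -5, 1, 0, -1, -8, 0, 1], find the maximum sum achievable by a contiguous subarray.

Using Kadane's algorithm on [12, -5, 1, 0, -1, -8, 0, 1]:

Scanning through the array:
Position 1 (value -5): max_ending_here = 7, max_so_far = 12
Position 2 (value 1): max_ending_here = 8, max_so_far = 12
Position 3 (value 0): max_ending_here = 8, max_so_far = 12
Position 4 (value -1): max_ending_here = 7, max_so_far = 12
Position 5 (value -8): max_ending_here = -1, max_so_far = 12
Position 6 (value 0): max_ending_here = 0, max_so_far = 12
Position 7 (value 1): max_ending_here = 1, max_so_far = 12

Maximum subarray: [12]
Maximum sum: 12

The maximum subarray is [12] with sum 12. This subarray runs from index 0 to index 0.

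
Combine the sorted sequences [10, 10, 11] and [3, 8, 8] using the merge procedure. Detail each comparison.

Merging process:

Compare 10 vs 3: take 3 from right. Merged: [3]
Compare 10 vs 8: take 8 from right. Merged: [3, 8]
Compare 10 vs 8: take 8 from right. Merged: [3, 8, 8]
Append remaining from left: [10, 10, 11]. Merged: [3, 8, 8, 10, 10, 11]

Final merged array: [3, 8, 8, 10, 10, 11]
Total comparisons: 3

The merged array is [3, 8, 8, 10, 10, 11], requiring 3 comparisons. The merge step runs in O(n) time where n is the total number of elements.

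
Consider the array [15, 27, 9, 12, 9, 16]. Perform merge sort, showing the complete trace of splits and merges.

Merge sort trace:

Split: [15, 27, 9, 12, 9, 16] -> [15, 27, 9] and [12, 9, 16]
  Split: [15, 27, 9] -> [15] and [27, 9]
    Split: [27, 9] -> [27] and [9]
    Merge: [27] + [9] -> [9, 27]
  Merge: [15] + [9, 27] -> [9, 15, 27]
  Split: [12, 9, 16] -> [12] and [9, 16]
    Split: [9, 16] -> [9] and [16]
    Merge: [9] + [16] -> [9, 16]
  Merge: [12] + [9, 16] -> [9, 12, 16]
Merge: [9, 15, 27] + [9, 12, 16] -> [9, 9, 12, 15, 16, 27]

Final sorted array: [9, 9, 12, 15, 16, 27]

The merge sort proceeds by recursively splitting the array and merging sorted halves.
After all merges, the sorted array is [9, 9, 12, 15, 16, 27].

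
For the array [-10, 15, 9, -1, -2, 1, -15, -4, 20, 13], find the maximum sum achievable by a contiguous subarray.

Using Kadane's algorithm on [-10, 15, 9, -1, -2, 1, -15, -4, 20, 13]:

Scanning through the array:
Position 1 (value 15): max_ending_here = 15, max_so_far = 15
Position 2 (value 9): max_ending_here = 24, max_so_far = 24
Position 3 (value -1): max_ending_here = 23, max_so_far = 24
Position 4 (value -2): max_ending_here = 21, max_so_far = 24
Position 5 (value 1): max_ending_here = 22, max_so_far = 24
Position 6 (value -15): max_ending_here = 7, max_so_far = 24
Position 7 (value -4): max_ending_here = 3, max_so_far = 24
Position 8 (value 20): max_ending_here = 23, max_so_far = 24
Position 9 (value 13): max_ending_here = 36, max_so_far = 36

Maximum subarray: [15, 9, -1, -2, 1, -15, -4, 20, 13]
Maximum sum: 36

The maximum subarray is [15, 9, -1, -2, 1, -15, -4, 20, 13] with sum 36. This subarray runs from index 1 to index 9.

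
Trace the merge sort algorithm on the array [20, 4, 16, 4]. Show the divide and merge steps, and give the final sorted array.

Merge sort trace:

Split: [20, 4, 16, 4] -> [20, 4] and [16, 4]
  Split: [20, 4] -> [20] and [4]
  Merge: [20] + [4] -> [4, 20]
  Split: [16, 4] -> [16] and [4]
  Merge: [16] + [4] -> [4, 16]
Merge: [4, 20] + [4, 16] -> [4, 4, 16, 20]

Final sorted array: [4, 4, 16, 20]

The merge sort proceeds by recursively splitting the array and merging sorted halves.
After all merges, the sorted array is [4, 4, 16, 20].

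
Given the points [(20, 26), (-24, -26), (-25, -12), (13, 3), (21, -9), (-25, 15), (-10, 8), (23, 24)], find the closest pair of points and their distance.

Computing all pairwise distances among 8 points:

d((20, 26), (-24, -26)) = 68.1175
d((20, 26), (-25, -12)) = 58.8982
d((20, 26), (13, 3)) = 24.0416
d((20, 26), (21, -9)) = 35.0143
d((20, 26), (-25, 15)) = 46.3249
d((20, 26), (-10, 8)) = 34.9857
d((20, 26), (23, 24)) = 3.6056 <-- minimum
d((-24, -26), (-25, -12)) = 14.0357
d((-24, -26), (13, 3)) = 47.0106
d((-24, -26), (21, -9)) = 48.1041
d((-24, -26), (-25, 15)) = 41.0122
d((-24, -26), (-10, 8)) = 36.7696
d((-24, -26), (23, 24)) = 68.6222
d((-25, -12), (13, 3)) = 40.8534
d((-25, -12), (21, -9)) = 46.0977
d((-25, -12), (-25, 15)) = 27.0
d((-25, -12), (-10, 8)) = 25.0
d((-25, -12), (23, 24)) = 60.0
d((13, 3), (21, -9)) = 14.4222
d((13, 3), (-25, 15)) = 39.8497
d((13, 3), (-10, 8)) = 23.5372
d((13, 3), (23, 24)) = 23.2594
d((21, -9), (-25, 15)) = 51.8845
d((21, -9), (-10, 8)) = 35.3553
d((21, -9), (23, 24)) = 33.0606
d((-25, 15), (-10, 8)) = 16.5529
d((-25, 15), (23, 24)) = 48.8365
d((-10, 8), (23, 24)) = 36.6742

Closest pair: (20, 26) and (23, 24) with distance 3.6056

The closest pair is (20, 26) and (23, 24) with Euclidean distance 3.6056. For 8 points, brute-force pairwise comparison is shown above. For large n, the divide-and-conquer algorithm (sort by x, recurse on halves, check the dividing strip) achieves O(n log n).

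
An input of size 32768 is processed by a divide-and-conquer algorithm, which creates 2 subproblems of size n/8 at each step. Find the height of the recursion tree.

For divide and conquer with division factor 8:

Problem sizes at each level:
Level 0: 32768
Level 1: 4096
Level 2: 512
Level 3: 64
Level 4: 8
Level 5: 1

The root is level 0 and the size-1 base case is level 5 (the tree spans levels 0 through 5, i.e. 6 levels counting the root), so the depth is the number of divisions: log_8(32768) = 5

The recursion tree depth is log_8(32768) = 5. At each level, the problem size is divided by 8, so it takes 5 divisions to reduce to a base case of size 1. The algorithm makes 2 recursive calls at each level.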